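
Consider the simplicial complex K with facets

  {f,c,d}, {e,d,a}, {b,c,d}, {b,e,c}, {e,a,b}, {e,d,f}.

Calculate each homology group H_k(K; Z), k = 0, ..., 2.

We work with the vertex ordering a < b < c < d < e < f. The simplices of K, each written with vertices in increasing order, are:

  0-simplices (6): a, b, c, d, e, f
  1-simplices (12): ab, ad, ae, bc, bd, be, cd, ce, cf, de, df, ef
  2-simplices (6): abe, ade, bcd, bce, cdf, def

Hence C_0 ≅ Z^6, C_1 ≅ Z^12, C_2 ≅ Z^6.

The boundary map ∂_1: C_1 → C_0 sends each edge [p,q] (with p < q) to q − p.
The 6×12 boundary matrix has rank 5 and Smith normal form diag(1,1,1,1,1).

∂_2: C_2 → C_1 sends each 2-simplex [p,q,r] to [q,r] − [p,r] + [p,q]. For instance
  ∂bce = ce − be + bc,
  ∂bcd = cd − bd + bc.
The 12×6 boundary matrix has rank 6 and Smith normal form diag(1,1,1,1,1,1).

Reading off H_k = ker ∂_k / im ∂_{k+1}:

  H_0: rank C_0 − rank ∂_1 = 6 − 5 = 1, and the invariant factors of ∂_1 are all 1, so H_0 = Z.
  H_1: rank ker ∂_1 − rank ∂_2 = (12 − 5) − 6 = 1, and the invariant factors of ∂_2 are all 1, so H_1 = Z.
  H_2: rank ker ∂_2 − rank ∂_3 = (6 − 6) − 0 = 0, and there is no ∂_3, so H_2 = 0.

As a check, the Euler characteristic is 6 − 12 + 6 = 0, which agrees with 1 − 1 + 0 = 0.

H_0 ≅ Z,  H_1 ≅ Z,  H_2 = 0.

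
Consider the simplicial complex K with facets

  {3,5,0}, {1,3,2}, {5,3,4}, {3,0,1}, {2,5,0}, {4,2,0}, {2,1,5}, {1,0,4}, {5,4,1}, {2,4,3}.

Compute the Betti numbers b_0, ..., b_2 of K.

b_0 = 1, b_1 = 0, b_2 = 0.

Fix the vertex order 0 < 1 < 2 < 3 < 4 < 5 and write every simplex with vertices in increasing order. Then dim K = 2 and the simplices of K are:

  0-simplices (6): [0], [1], [2], [3], [4], [5]
  1-simplices (15): [0,1], [0,2], [0,3], [0,4], [0,5], [1,2], [1,3], [1,4], [1,5], [2,3], [2,4], [2,5], [3,4], [3,5], [4,5]
  2-simplices (10): [0,1,3], [0,1,4], [0,2,4], [0,2,5], [0,3,5], [1,2,3], [1,2,5], [1,4,5], [2,3,4], [3,4,5]

so the chain groups are C_0 ≅ Z^6, C_1 ≅ Z^15, C_2 ≅ Z^10.

Boundary ∂_1: C_1 → C_0 sends each edge [p,q] (with p < q) to q − p. For instance
  ∂[0,1] = [1] − [0].
As a 6×15 matrix over Z this has rank 5, with invariant factors (1,1,1,1,1).

The boundary map ∂_2: C_2 → C_1 maps a triangle to the signed sum of its edges. For instance
  ∂[2,3,4] = [3,4] − [2,4] + [2,3],
  ∂[0,1,4] = [1,4] − [0,4] + [0,1].
This gives a 15×10 integer matrix of rank 10; reducing to Smith normal form yields diagonal entries (1,1,1,1,1,1,1,1,1,2).

Reading off H_k = ker ∂_k / im ∂_{k+1}:

  H_0: rank C_0 − rank ∂_1 = 6 − 5 = 1, and the invariant factors of ∂_1 are all 1, so H_0 = Z.
  H_1: rank ker ∂_1 − rank ∂_2 = (15 − 5) − 10 = 0, and ∂_2 has invariant factor 2 > 1, so H_1 = Z_2.
  H_2: rank ker ∂_2 − rank ∂_3 = (10 − 10) − 0 = 0, and there is no ∂_3, so H_2 = 0.

Hence the Betti numbers are b_0 = 1, b_1 = 0, b_2 = 0.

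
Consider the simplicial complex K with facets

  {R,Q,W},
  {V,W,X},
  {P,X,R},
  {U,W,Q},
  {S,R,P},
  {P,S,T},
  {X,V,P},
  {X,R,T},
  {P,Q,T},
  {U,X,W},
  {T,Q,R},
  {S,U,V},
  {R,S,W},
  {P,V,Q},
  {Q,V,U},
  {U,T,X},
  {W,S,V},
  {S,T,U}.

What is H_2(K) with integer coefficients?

Order the vertices as P < Q < R < S < T < U < V < W < X. Listing each simplex with vertices in this order, K has dimension 2 with simplices:

  0-simplices (9): P, Q, R, S, T, U, V, W, X
  1-simplices (27): PQ, PR, PS, PT, PV, PX, QR, QT, QU, QV, QW, RS, RT, RW, RX, ST, SU, SV, SW, TU, TX, UV, UW, UX, VW, VX, WX
  2-simplices (18): PQT, PQV, PRS, PRX, PST, PVX, QRT, QRW, QUV, QUW, RSW, RTX, STU, SUV, SVW, TUX, UWX, VWX

Hence C_0 ≅ Z^9, C_1 ≅ Z^27, C_2 ≅ Z^18.

Boundary ∂_1: C_1 → C_0 is given by ∂[p,q] = [q] − [p]. For instance
  ∂WX = X − W.
The 9×27 boundary matrix has rank 8 and Smith normal form diag(1,1,1,1,1,1,1,1).

The boundary map ∂_2: C_2 → C_1 sends each 2-simplex [p,q,r] to [q,r] − [p,r] + [p,q]. For instance
  ∂UWX = WX − UX + UW,
  ∂TUX = UX − TX + TU.
The resulting 27×18 matrix has rank 18, and its Smith normal form has invariant factors (1,1,1,1,1,1,1,1,1,1,1,1,1,1,1,1,1,2).

From H_k ≅ ker(∂_k) / im(∂_{k+1}) we obtain:

  H_2: rank ker ∂_2 − rank ∂_3 = (18 − 18) − 0 = 0, and there is no ∂_3, so H_2 ≅ 0.

(K is a triangulation of the Klein bottle.)

H_2 ≅ 0.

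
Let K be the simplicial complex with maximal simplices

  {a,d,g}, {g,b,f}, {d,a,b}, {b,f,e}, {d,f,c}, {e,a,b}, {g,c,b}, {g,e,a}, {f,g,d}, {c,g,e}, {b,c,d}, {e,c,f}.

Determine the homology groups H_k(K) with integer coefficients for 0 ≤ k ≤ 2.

H_0 = Z,  H_1 = Z/2,  H_2 = 0.

Fix the vertex order a < b < c < d < e < f < g and write every simplex with vertices in increasing order. Then dim K = 2 and the simplices of K are:

  0-simplices (7): a, b, c, d, e, f, g
  1-simplices (18): ab, ad, ae, ag, bc, bd, be, bf, bg, cd, ce, cf, cg, df, dg, ef, eg, fg
  2-simplices (12): abd, abe, adg, aeg, bcd, bcg, bef, bfg, cdf, cef, ceg, dfg

giving chain groups C_0 ≅ Z^7, C_1 ≅ Z^18, C_2 ≅ Z^12.

Boundary ∂_1: C_1 → C_0 is given by ∂[p,q] = [q] − [p]. For instance
  ∂df = f − d.
The 7×18 boundary matrix has rank 6 and Smith normal form diag(1,1,1,1,1,1).

∂_2: C_2 → C_1 sends each 2-simplex [p,q,r] to [q,r] − [p,r] + [p,q]. For instance
  ∂cdf = df − cf + cd,
  ∂bfg = fg − bg + bf.
This gives a 18×12 integer matrix of rank 12; reducing to Smith normal form yields diagonal entries (1,1,1,1,1,1,1,1,1,1,1,2).

Now H_k = ker ∂_k / im ∂_{k+1}, so:

  H_0: rank C_0 − rank ∂_1 = 7 − 6 = 1, and the invariant factors of ∂_1 are all 1, so H_0 = Z.
  H_1: rank ker ∂_1 − rank ∂_2 = (18 − 6) − 12 = 0, and ∂_2 has invariant factor 2 > 1, so H_1 = Z/2.
  H_2: rank ker ∂_2 − rank ∂_3 = (12 − 12) − 0 = 0, and there is no ∂_3, so H_2 = 0.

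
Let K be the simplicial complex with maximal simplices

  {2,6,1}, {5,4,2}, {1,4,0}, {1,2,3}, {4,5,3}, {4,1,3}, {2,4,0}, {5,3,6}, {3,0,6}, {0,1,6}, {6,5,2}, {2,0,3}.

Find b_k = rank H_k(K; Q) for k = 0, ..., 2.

b_0 = 1, b_1 = 0, b_2 = 0.

Fix the vertex order 0 < 1 < 2 < 3 < 4 < 5 < 6 and write every simplex with vertices in increasing order. Then dim K = 2 and the simplices of K are:

  0-simplices (7): [0], [1], [2], [3], [4], [5], [6]
  1-simplices (18): [0,1], [0,2], [0,3], [0,4], [0,6], [1,2], [1,3], [1,4], [1,6], [2,3], [2,4], [2,5], [2,6], [3,4], [3,5], [3,6], [4,5], [5,6]
  2-simplices (12): [0,1,4], [0,1,6], [0,2,3], [0,2,4], [0,3,6], [1,2,3], [1,2,6], [1,3,4], [2,4,5], [2,5,6], [3,4,5], [3,5,6]

so the chain groups are C_0 ≅ Z^7, C_1 ≅ Z^18, C_2 ≅ Z^12.

The boundary map ∂_1: C_1 → C_0 sends each edge [p,q] (with p < q) to q − p.
The 7×18 boundary matrix has rank 6 and Smith normal form diag(1,1,1,1,1,1).

Boundary ∂_2: C_2 → C_1 acts by ∂[p,q,r] = [q,r] − [p,r] + [p,q]. For instance
  ∂[2,5,6] = [5,6] − [2,6] + [2,5],
  ∂[0,2,4] = [2,4] − [0,4] + [0,2].
This gives a 18×12 integer matrix of rank 12; reducing to Smith normal form yields diagonal entries (1,1,1,1,1,1,1,1,1,1,1,2).

Reading off H_k = ker ∂_k / im ∂_{k+1}:

  H_0: rank C_0 − rank ∂_1 = 7 − 6 = 1, and the invariant factors of ∂_1 are all 1, so H_0 ≅ Z.
  H_1: rank ker ∂_1 − rank ∂_2 = (18 − 6) − 12 = 0, and ∂_2 has invariant factor 2 > 1, so H_1 ≅ Z/2.
  H_2: rank ker ∂_2 − rank ∂_3 = (12 − 12) − 0 = 0, and there is no ∂_3, so H_2 ≅ 0.

Hence the Betti numbers are b_0 = 1, b_1 = 0, b_2 = 0.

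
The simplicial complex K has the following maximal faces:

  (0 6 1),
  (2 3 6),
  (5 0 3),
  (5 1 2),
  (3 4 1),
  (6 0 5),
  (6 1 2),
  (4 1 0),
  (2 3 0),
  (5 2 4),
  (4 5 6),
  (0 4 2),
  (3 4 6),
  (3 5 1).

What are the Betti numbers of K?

Order the vertices as 0 < 1 < 2 < 3 < 4 < 5 < 6. Listing each simplex with vertices in this order, K has dimension 2 with simplices:

  0-simplices (7): [0], [1], [2], [3], [4], [5], [6]
  1-simplices (21): [0,1], [0,2], [0,3], [0,4], [0,5], [0,6], [1,2], [1,3], [1,4], [1,5], [1,6], [2,3], [2,4], [2,5], [2,6], [3,4], [3,5], [3,6], [4,5], [4,6], [5,6]
  2-simplices (14): [0,1,4], [0,1,6], [0,2,3], [0,2,4], [0,3,5], [0,5,6], [1,2,5], [1,2,6], [1,3,4], [1,3,5], [2,3,6], [2,4,5], [3,4,6], [4,5,6]

Hence C_0 ≅ Z^7, C_1 ≅ Z^21, C_2 ≅ Z^14.

Boundary ∂_1: C_1 → C_0 sends each edge [p,q] (with p < q) to q − p.
The resulting 7×21 matrix has rank 6, and its Smith normal form has invariant factors (1,1,1,1,1,1).

The boundary map ∂_2: C_2 → C_1 maps a triangle to the signed sum of its edges. For instance
  ∂[1,2,5] = [2,5] − [1,5] + [1,2],
  ∂[1,3,5] = [3,5] − [1,5] + [1,3].
This gives a 21×14 integer matrix of rank 13; reducing to Smith normal form yields diagonal entries (1,1,1,1,1,1,1,1,1,1,1,1,1).

Now H_k = ker ∂_k / im ∂_{k+1}, so:

  H_0: rank C_0 − rank ∂_1 = 7 − 6 = 1, and the invariant factors of ∂_1 are all 1, so H_0 ≅ Z.
  H_1: rank ker ∂_1 − rank ∂_2 = (21 − 6) − 13 = 2, and the invariant factors of ∂_2 are all 1, so H_1 ≅ Z^2.
  H_2: rank ker ∂_2 − rank ∂_3 = (14 − 13) − 0 = 1, and there is no ∂_3, so H_2 ≅ Z.

As a check, the Euler characteristic is 7 − 21 + 14 = 0, which agrees with 1 − 2 + 1 = 0.
(K is a triangulation of the torus T^2.)

Hence the Betti numbers are b_0 = 1, b_1 = 2, b_2 = 1.

b_0 = 1, b_1 = 2, b_2 = 1.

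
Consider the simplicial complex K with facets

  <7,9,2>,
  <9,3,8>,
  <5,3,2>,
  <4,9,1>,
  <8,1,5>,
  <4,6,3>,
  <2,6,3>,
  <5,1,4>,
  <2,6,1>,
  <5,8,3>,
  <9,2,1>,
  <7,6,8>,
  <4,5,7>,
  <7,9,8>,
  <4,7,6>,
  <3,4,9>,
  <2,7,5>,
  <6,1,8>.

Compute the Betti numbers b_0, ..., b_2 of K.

We work with the vertex ordering 1 < 2 < 3 < 4 < 5 < 6 < 7 < 8 < 9. The simplices of K, each written with vertices in increasing order, are:

  0-simplices (9): [1], [2], [3], [4], [5], [6], [7], [8], [9]
  1-simplices (27): (27 of them)
  2-simplices (18): [1,2,6], [1,2,9], [1,4,5], [1,4,9], [1,5,8], [1,6,8], [2,3,5], [2,3,6], [2,5,7], [2,7,9], [3,4,6], [3,4,9], [3,5,8], [3,8,9], [4,5,7], [4,6,7], [6,7,8], [7,8,9]

giving chain groups C_0 ≅ Z^9, C_1 ≅ Z^27, C_2 ≅ Z^18.

Boundary ∂_1: C_1 → C_0 maps an edge to its endpoints' difference, ∂[p,q] = q − p. For instance
  ∂[3,6] = [6] − [3].
The 9×27 boundary matrix has rank 8 and Smith normal form diag(1,1,1,1,1,1,1,1).

The boundary map ∂_2: C_2 → C_1 maps a triangle to the signed sum of its edges. For instance
  ∂[1,4,9] = [4,9] − [1,9] + [1,4],
  ∂[3,5,8] = [5,8] − [3,8] + [3,5].
The 27×18 boundary matrix has rank 17 and Smith normal form diag(1,1,1,1,1,1,1,1,1,1,1,1,1,1,1,1,1).

Now H_k = ker ∂_k / im ∂_{k+1}, so:

  H_0: rank C_0 − rank ∂_1 = 9 − 8 = 1, and the invariant factors of ∂_1 are all 1, so H_0 = Z.
  H_1: rank ker ∂_1 − rank ∂_2 = (27 − 8) − 17 = 2, and the invariant factors of ∂_2 are all 1, so H_1 = Z^2.
  H_2: rank ker ∂_2 − rank ∂_3 = (18 − 17) − 0 = 1, and there is no ∂_3, so H_2 = Z.

As a check, the Euler characteristic is 9 − 27 + 18 = 0, which agrees with 1 − 2 + 1 = 0.
(K is a triangulation of the torus T^2.)

Hence the Betti numbers are b_0 = 1, b_1 = 2, b_2 = 1.

b_0 = 1, b_1 = 2, b_2 = 1.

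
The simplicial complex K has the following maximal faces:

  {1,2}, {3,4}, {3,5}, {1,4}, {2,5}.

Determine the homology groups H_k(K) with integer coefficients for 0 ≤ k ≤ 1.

Take the total order 1 < 2 < 3 < 4 < 5 on the vertex set. Then K (dimension 1) consists of the simplices:

  0-simplices (5): [1], [2], [3], [4], [5]
  1-simplices (5): [1,2], [1,4], [2,5], [3,4], [3,5]

Hence C_0 ≅ Z^5, C_1 ≅ Z^5.

The boundary map ∂_1: C_1 → C_0 maps an edge to its endpoints' difference, ∂[p,q] = q − p. For instance
  ∂[1,4] = [4] − [1].
As a 5×5 matrix over Z this has rank 4, with invariant factors (1,1,1,1).

From H_k ≅ ker(∂_k) / im(∂_{k+1}) we obtain:

  H_0: rank C_0 − rank ∂_1 = 5 − 4 = 1, and the invariant factors of ∂_1 are all 1, so H_0 ≅ Z.
  H_1: rank ker ∂_1 − rank ∂_2 = (5 − 4) − 0 = 1, and there is no ∂_2, so H_1 ≅ Z.

As a check, the Euler characteristic is 5 − 5 = 0, which agrees with 1 − 1 = 0.
(K is a triangulation of the circle S^1.)

H_0 ≅ Z,  H_1 ≅ Z.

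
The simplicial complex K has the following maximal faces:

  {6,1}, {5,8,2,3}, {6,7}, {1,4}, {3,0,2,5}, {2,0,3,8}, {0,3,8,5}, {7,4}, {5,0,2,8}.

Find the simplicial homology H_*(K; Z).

K has 9 vertices, 14 edges, 10 triangles, 5 3-simplices.
rank ∂_0 = 0, rank ∂_1 = 7 ⇒ b_0 = 9 − 0 − 7 = 2; all invariant factors of ∂_1 are 1 so no torsion. So H_0 ≅ Z^2.
rank ∂_1 = 7, rank ∂_2 = 6 ⇒ b_1 = 14 − 7 − 6 = 1; all invariant factors of ∂_2 are 1 so no torsion. So H_1 ≅ Z.
rank ∂_2 = 6, rank ∂_3 = 4 ⇒ b_2 = 10 − 6 − 4 = 0; all invariant factors of ∂_3 are 1 so no torsion. So H_2 ≅ 0.
rank ∂_3 = 4, rank ∂_4 = 0 ⇒ b_3 = 5 − 4 − 0 = 1. So H_3 ≅ Z.

H_0 = Z^2,  H_1 = Z,  H_2 = 0,  H_3 = Z.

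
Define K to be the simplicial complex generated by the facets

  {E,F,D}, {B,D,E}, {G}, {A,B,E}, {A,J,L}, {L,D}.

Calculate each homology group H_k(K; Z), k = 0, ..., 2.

Take the total order A < B < D < E < F < G < J < L on the vertex set. Then K (dimension 2) consists of the simplices:

  0-simplices (8): A, B, D, E, F, G, J, L
  1-simplices (11): AB, AE, AJ, AL, BD, BE, DE, DF, DL, EF, JL
  2-simplices (4): ABE, AJL, BDE, DEF

Hence C_0 ≅ Z^8, C_1 ≅ Z^11, C_2 ≅ Z^4.

The boundary map ∂_1: C_1 → C_0 sends each edge [p,q] (with p < q) to q − p.
The resulting 8×11 matrix has rank 6, and its Smith normal form has invariant factors (1,1,1,1,1,1).

∂_2: C_2 → C_1 maps a triangle to the signed sum of its edges. For instance
  ∂DEF = EF − DF + DE,
  ∂BDE = DE − BE + BD.
This gives a 11×4 integer matrix of rank 4; reducing to Smith normal form yields diagonal entries (1,1,1,1).

Computing H_k = (kernel of ∂_k) / (image of ∂_{k+1}):

  H_0: rank C_0 − rank ∂_1 = 8 − 6 = 2, and the invariant factors of ∂_1 are all 1, so H_0 = Z^2.
  H_1: rank ker ∂_1 − rank ∂_2 = (11 − 6) − 4 = 1, and the invariant factors of ∂_2 are all 1, so H_1 = Z.
  H_2: rank ker ∂_2 − rank ∂_3 = (4 − 4) − 0 = 0, and there is no ∂_3, so H_2 = 0.

H_0 = Z^2,  H_1 = Z,  H_2 = 0.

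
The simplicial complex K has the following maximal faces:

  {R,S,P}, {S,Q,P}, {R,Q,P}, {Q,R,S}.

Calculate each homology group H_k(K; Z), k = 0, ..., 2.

H_0 ≅ Z,  H_1 = 0,  H_2 ≅ Z.

Order the vertices as P < Q < R < S. Listing each simplex with vertices in this order, K has dimension 2 with simplices:

  0-simplices (4): P, Q, R, S
  1-simplices (6): PQ, PR, PS, QR, QS, RS
  2-simplices (4): PQR, PQS, PRS, QRS

Hence C_0 ≅ Z^4, C_1 ≅ Z^6, C_2 ≅ Z^4.

The boundary map ∂_1: C_1 → C_0 maps an edge to its endpoints' difference, ∂[p,q] = q − p. For instance
  ∂QS = S − Q.
As a 4×6 matrix over Z this has rank 3, with invariant factors (1,1,1).

The boundary map ∂_2: C_2 → C_1 acts by ∂[p,q,r] = [q,r] − [p,r] + [p,q]. For instance
  ∂QRS = RS − QS + QR,
  ∂PRS = RS − PS + PR.
The resulting 6×4 matrix has rank 3, and its Smith normal form has invariant factors (1,1,1).

From H_k ≅ ker(∂_k) / im(∂_{k+1}) we obtain:

  H_0: rank C_0 − rank ∂_1 = 4 − 3 = 1, and the invariant factors of ∂_1 are all 1, so H_0 ≅ Z.
  H_1: rank ker ∂_1 − rank ∂_2 = (6 − 3) − 3 = 0, and the invariant factors of ∂_2 are all 1, so H_1 ≅ 0.
  H_2: rank ker ∂_2 − rank ∂_3 = (4 − 3) − 0 = 1, and there is no ∂_3, so H_2 ≅ Z.

As a check, the Euler characteristic is 4 − 6 + 4 = 2, which agrees with 1 − 0 + 1 = 2.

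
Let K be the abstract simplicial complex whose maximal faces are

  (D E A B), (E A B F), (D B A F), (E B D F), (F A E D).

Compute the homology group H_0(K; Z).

H_0 = Z.

Take the total order A < B < D < E < F on the vertex set. Then K (dimension 3) consists of the simplices:

  0-simplices (5): A, B, D, E, F
  1-simplices (10): AB, AD, AE, AF, BD, BE, BF, DE, DF, EF
  2-simplices (10): ABD, ABE, ABF, ADE, ADF, AEF, BDE, BDF, BEF, DEF
  3-simplices (5): ABDE, ABDF, ABEF, ADEF, BDEF

giving chain groups C_0 ≅ Z^5, C_1 ≅ Z^10, C_2 ≅ Z^10, C_3 ≅ Z^5.

Boundary ∂_1: C_1 → C_0 sends each edge [p,q] (with p < q) to q − p.
This gives a 5×10 integer matrix of rank 4; reducing to Smith normal form yields diagonal entries (1,1,1,1).

∂_2: C_2 → C_1 sends each 2-simplex [p,q,r] to [q,r] − [p,r] + [p,q]. For instance
  ∂ADE = DE − AE + AD,
  ∂BDE = DE − BE + BD.
The resulting 10×10 matrix has rank 6, and its Smith normal form has invariant factors (1,1,1,1,1,1).

The boundary map ∂_3: C_3 → C_2 sends each 3-simplex σ to the alternating sum Σ_i (−1)^i (σ with its i-th vertex removed). For instance
  ∂ADEF = DEF − AEF + ADF − ADE,
  ∂BDEF = DEF − BEF + BDF − BDE.
This gives a 10×5 integer matrix of rank 4; reducing to Smith normal form yields diagonal entries (1,1,1,1).

Computing H_k = (kernel of ∂_k) / (image of ∂_{k+1}):

  H_0: rank C_0 − rank ∂_1 = 5 − 4 = 1, and the invariant factors of ∂_1 are all 1, so H_0 ≅ Z.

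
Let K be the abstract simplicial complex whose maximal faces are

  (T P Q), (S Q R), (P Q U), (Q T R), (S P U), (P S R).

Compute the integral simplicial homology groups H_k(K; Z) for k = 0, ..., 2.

H_0 ≅ Z,  H_1 ≅ Z,  H_2 = 0.

K has 6 vertices, 12 edges, 6 triangles.
rank ∂_0 = 0, rank ∂_1 = 5 ⇒ b_0 = 6 − 0 − 5 = 1; all invariant factors of ∂_1 are 1 so no torsion. So H_0 = Z.
rank ∂_1 = 5, rank ∂_2 = 6 ⇒ b_1 = 12 − 5 − 6 = 1; all invariant factors of ∂_2 are 1 so no torsion. So H_1 = Z.
rank ∂_2 = 6, rank ∂_3 = 0 ⇒ b_2 = 6 − 6 − 0 = 0. So H_2 = 0.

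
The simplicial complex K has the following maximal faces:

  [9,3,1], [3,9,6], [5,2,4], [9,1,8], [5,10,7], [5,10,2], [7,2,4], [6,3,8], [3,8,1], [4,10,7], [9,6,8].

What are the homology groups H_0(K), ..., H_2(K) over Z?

H_0 ≅ Z^2,  H_1 ≅ Z,  H_2 ≅ Z.

Order the vertices as 1 < 2 < 3 < 4 < 5 < 6 < 7 < 8 < 9 < 10. Listing each simplex with vertices in this order, K has dimension 2 with simplices:

  0-simplices (10): [1], [2], [3], [4], [5], [6], [7], [8], [9], [10]
  1-simplices (19): [1,3], [1,8], [1,9], [2,4], [2,5], [2,7], [2,10], [3,6], [3,8], [3,9], [4,5], [4,7], [4,10], [5,7], [5,10], [6,8], [6,9], [7,10], [8,9]
  2-simplices (11): [1,3,8], [1,3,9], [1,8,9], [2,4,5], [2,4,7], [2,5,10], [3,6,8], [3,6,9], [4,7,10], [5,7,10], [6,8,9]

giving chain groups C_0 ≅ Z^10, C_1 ≅ Z^19, C_2 ≅ Z^11.

The boundary map ∂_1: C_1 → C_0 is given by ∂[p,q] = [q] − [p]. For instance
  ∂[3,9] = [9] − [3].
As a 10×19 matrix over Z this has rank 8, with invariant factors (1,1,1,1,1,1,1,1).

∂_2: C_2 → C_1 acts by ∂[p,q,r] = [q,r] − [p,r] + [p,q]. For instance
  ∂[2,4,7] = [4,7] − [2,7] + [2,4],
  ∂[1,8,9] = [8,9] − [1,9] + [1,8].
This gives a 19×11 integer matrix of rank 10; reducing to Smith normal form yields diagonal entries (1,1,1,1,1,1,1,1,1,1).

Now H_k = ker ∂_k / im ∂_{k+1}, so:

  H_0: rank C_0 − rank ∂_1 = 10 − 8 = 2, and the invariant factors of ∂_1 are all 1, so H_0 = Z^2.
  H_1: rank ker ∂_1 − rank ∂_2 = (19 − 8) − 10 = 1, and the invariant factors of ∂_2 are all 1, so H_1 = Z.
  H_2: rank ker ∂_2 − rank ∂_3 = (11 − 10) − 0 = 1, and there is no ∂_3, so H_2 = Z.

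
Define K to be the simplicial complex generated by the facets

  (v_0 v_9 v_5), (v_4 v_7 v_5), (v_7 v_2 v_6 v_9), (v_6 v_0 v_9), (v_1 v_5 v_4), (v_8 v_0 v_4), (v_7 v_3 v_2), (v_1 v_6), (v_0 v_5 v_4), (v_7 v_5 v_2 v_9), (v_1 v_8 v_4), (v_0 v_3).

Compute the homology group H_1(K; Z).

Take the total order v_0 < v_1 < v_2 < v_3 < v_4 < v_5 < v_6 < v_7 < v_8 < v_9 on the vertex set. Then K (dimension 3) consists of the simplices:

  0-simplices (10): [v_0], [v_1], [v_2], [v_3], [v_4], [v_5], [v_6], [v_7], [v_8], [v_9]
  1-simplices (24): (24 of them)
  2-simplices (15): (15 of them)
  3-simplices (2): [v_2,v_5,v_7,v_9], [v_2,v_6,v_7,v_9]

so the chain groups are C_0 ≅ Z^10, C_1 ≅ Z^24, C_2 ≅ Z^15, C_3 ≅ Z^2.

The boundary map ∂_1: C_1 → C_0 maps an edge to its endpoints' difference, ∂[p,q] = q − p. For instance
  ∂[v_2,v_6] = [v_6] − [v_2].
This gives a 10×24 integer matrix of rank 9; reducing to Smith normal form yields diagonal entries (1,1,1,1,1,1,1,1,1).

Boundary ∂_2: C_2 → C_1 acts by ∂[p,q,r] = [q,r] − [p,r] + [p,q]. For instance
  ∂[v_5,v_7,v_9] = [v_7,v_9] − [v_5,v_9] + [v_5,v_7],
  ∂[v_2,v_7,v_9] = [v_7,v_9] − [v_2,v_9] + [v_2,v_7].
As a 24×15 matrix over Z this has rank 13, with invariant factors (1,1,1,1,1,1,1,1,1,1,1,1,1).

∂_3: C_3 → C_2 sends each 3-simplex σ to the alternating sum Σ_i (−1)^i (σ with its i-th vertex removed). For instance
  ∂[v_2,v_6,v_7,v_9] = [v_6,v_7,v_9] − [v_2,v_7,v_9] + [v_2,v_6,v_9] − [v_2,v_6,v_7],
  ∂[v_2,v_5,v_7,v_9] = [v_5,v_7,v_9] − [v_2,v_7,v_9] + [v_2,v_5,v_9] − [v_2,v_5,v_7].
This gives a 15×2 integer matrix of rank 2; reducing to Smith normal form yields diagonal entries (1,1).

Now H_k = ker ∂_k / im ∂_{k+1}, so:

  H_1: rank ker ∂_1 − rank ∂_2 = (24 − 9) − 13 = 2, and the invariant factors of ∂_2 are all 1, so H_1 ≅ Z^2.

H_1 ≅ Z^2.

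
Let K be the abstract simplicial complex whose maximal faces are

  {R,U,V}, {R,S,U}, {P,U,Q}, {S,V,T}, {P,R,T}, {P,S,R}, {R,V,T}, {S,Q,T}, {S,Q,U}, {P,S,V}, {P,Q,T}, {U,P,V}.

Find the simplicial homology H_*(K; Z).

H_0 = Z,  H_1 = Z/2Z,  H_2 = 0.

We work with the vertex ordering P < Q < R < S < T < U < V. The simplices of K, each written with vertices in increasing order, are:

  0-simplices (7): P, Q, R, S, T, U, V
  1-simplices (18): PQ, PR, PS, PT, PU, PV, QS, QT, QU, RS, RT, RU, RV, ST, SU, SV, TV, UV
  2-simplices (12): PQT, PQU, PRS, PRT, PSV, PUV, QST, QSU, RSU, RTV, RUV, STV

so the chain groups are C_0 ≅ Z^7, C_1 ≅ Z^18, C_2 ≅ Z^12.

The boundary map ∂_1: C_1 → C_0 maps an edge to its endpoints' difference, ∂[p,q] = q − p. For instance
  ∂SV = V − S.
The 7×18 boundary matrix has rank 6 and Smith normal form diag(1,1,1,1,1,1).

Boundary ∂_2: C_2 → C_1 sends each 2-simplex [p,q,r] to [q,r] − [p,r] + [p,q]. For instance
  ∂PQT = QT − PT + PQ,
  ∂RTV = TV − RV + RT.
The 18×12 boundary matrix has rank 12 and Smith normal form diag(1,1,1,1,1,1,1,1,1,1,1,2).

From H_k ≅ ker(∂_k) / im(∂_{k+1}) we obtain:

  H_0: rank C_0 − rank ∂_1 = 7 − 6 = 1, and the invariant factors of ∂_1 are all 1, so H_0 = Z.
  H_1: rank ker ∂_1 − rank ∂_2 = (18 − 6) − 12 = 0, and ∂_2 has invariant factor 2 > 1, so H_1 = Z/2Z.
  H_2: rank ker ∂_2 − rank ∂_3 = (12 − 12) − 0 = 0, and there is no ∂_3, so H_2 = 0.

As a check, the Euler characteristic is 7 − 18 + 12 = 1, which agrees with 1 − 0 + 0 = 1.
(K is a triangulation of the real projective plane RP^2.)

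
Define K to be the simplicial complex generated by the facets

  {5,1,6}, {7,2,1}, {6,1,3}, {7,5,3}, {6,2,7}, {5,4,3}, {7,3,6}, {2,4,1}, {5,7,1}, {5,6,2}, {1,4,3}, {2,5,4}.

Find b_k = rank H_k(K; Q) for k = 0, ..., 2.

K has 7 vertices, 18 edges, 12 triangles.
rank ∂_0 = 0, rank ∂_1 = 6 ⇒ b_0 = 7 − 0 − 6 = 1; all invariant factors of ∂_1 are 1 so no torsion. So H_0 = Z.
rank ∂_1 = 6, rank ∂_2 = 12 ⇒ b_1 = 18 − 6 − 12 = 0; ∂_2 has invariant factor(s) [2] giving torsion. So H_1 = Z/2.
rank ∂_2 = 12, rank ∂_3 = 0 ⇒ b_2 = 12 − 12 − 0 = 0. So H_2 = 0.

b_0 = 1, b_1 = 0, b_2 = 0.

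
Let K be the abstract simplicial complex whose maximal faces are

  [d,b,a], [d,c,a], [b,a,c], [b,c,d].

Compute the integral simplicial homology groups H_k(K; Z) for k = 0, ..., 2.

Order the vertices as a < b < c < d. Listing each simplex with vertices in this order, K has dimension 2 with simplices:

  0-simplices (4): a, b, c, d
  1-simplices (6): ab, ac, ad, bc, bd, cd
  2-simplices (4): abc, abd, acd, bcd

Hence C_0 ≅ Z^4, C_1 ≅ Z^6, C_2 ≅ Z^4.

Boundary ∂_1: C_1 → C_0 sends each edge [p,q] (with p < q) to q − p.
This gives a 4×6 integer matrix of rank 3; reducing to Smith normal form yields diagonal entries (1,1,1).

The boundary map ∂_2: C_2 → C_1 maps a triangle to the signed sum of its edges. For instance
  ∂abd = bd − ad + ab,
  ∂abc = bc − ac + ab.
The 6×4 boundary matrix has rank 3 and Smith normal form diag(1,1,1).

From H_k ≅ ker(∂_k) / im(∂_{k+1}) we obtain:

  H_0: rank C_0 − rank ∂_1 = 4 − 3 = 1, and the invariant factors of ∂_1 are all 1, so H_0 ≅ Z.
  H_1: rank ker ∂_1 − rank ∂_2 = (6 − 3) − 3 = 0, and the invariant factors of ∂_2 are all 1, so H_1 ≅ 0.
  H_2: rank ker ∂_2 − rank ∂_3 = (4 − 3) − 0 = 1, and there is no ∂_3, so H_2 ≅ Z.

H_0 ≅ Z,  H_1 = 0,  H_2 ≅ Z.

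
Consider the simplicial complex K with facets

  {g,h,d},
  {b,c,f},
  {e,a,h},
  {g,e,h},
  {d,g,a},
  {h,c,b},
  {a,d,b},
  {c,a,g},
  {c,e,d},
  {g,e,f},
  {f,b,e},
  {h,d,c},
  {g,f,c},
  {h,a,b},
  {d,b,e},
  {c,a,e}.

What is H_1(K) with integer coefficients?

Fix the vertex order a < b < c < d < e < f < g < h and write every simplex with vertices in increasing order. Then dim K = 2 and the simplices of K are:

  0-simplices (8): a, b, c, d, e, f, g, h
  1-simplices (24): ab, ac, ad, ae, ag, ah, bc, bd, be, bf, bh, cd, ce, cf, cg, ch, de, dg, dh, ef, eg, eh, fg, gh
  2-simplices (16): abd, abh, ace, acg, adg, aeh, bcf, bch, bde, bef, cde, cdh, cfg, dgh, efg, egh

so the chain groups are C_0 ≅ Z^8, C_1 ≅ Z^24, C_2 ≅ Z^16.

∂_1: C_1 → C_0 sends each edge [p,q] (with p < q) to q − p. For instance
  ∂de = e − d.
The 8×24 boundary matrix has rank 7 and Smith normal form diag(1,1,1,1,1,1,1).

∂_2: C_2 → C_1 sends each 2-simplex [p,q,r] to [q,r] − [p,r] + [p,q]. For instance
  ∂ace = ce − ae + ac,
  ∂bch = ch − bh + bc.
This gives a 24×16 integer matrix of rank 15; reducing to Smith normal form yields diagonal entries (1,1,1,1,1,1,1,1,1,1,1,1,1,1,1).

From H_k ≅ ker(∂_k) / im(∂_{k+1}) we obtain:

  H_1: rank ker ∂_1 − rank ∂_2 = (24 − 7) − 15 = 2, and the invariant factors of ∂_2 are all 1, so H_1 ≅ Z^2.

H_1 ≅ Z^2.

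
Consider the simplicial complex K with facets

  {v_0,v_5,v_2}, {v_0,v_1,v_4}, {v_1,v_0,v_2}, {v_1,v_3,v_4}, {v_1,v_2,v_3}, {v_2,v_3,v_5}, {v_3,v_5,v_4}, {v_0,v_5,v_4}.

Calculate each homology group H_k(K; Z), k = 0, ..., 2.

Take the total order v_0 < v_1 < v_2 < v_3 < v_4 < v_5 on the vertex set. Then K (dimension 2) consists of the simplices:

  0-simplices (6): [v_0], [v_1], [v_2], [v_3], [v_4], [v_5]
  1-simplices (12): [v_0,v_1], [v_0,v_2], [v_0,v_4], [v_0,v_5], [v_1,v_2], [v_1,v_3], [v_1,v_4], [v_2,v_3], [v_2,v_5], [v_3,v_4], [v_3,v_5], [v_4,v_5]
  2-simplices (8): [v_0,v_1,v_2], [v_0,v_1,v_4], [v_0,v_2,v_5], [v_0,v_4,v_5], [v_1,v_2,v_3], [v_1,v_3,v_4], [v_2,v_3,v_5], [v_3,v_4,v_5]

giving chain groups C_0 ≅ Z^6, C_1 ≅ Z^12, C_2 ≅ Z^8.

The boundary map ∂_1: C_1 → C_0 is given by ∂[p,q] = [q] − [p]. For instance
  ∂[v_3,v_4] = [v_4] − [v_3].
As a 6×12 matrix over Z this has rank 5, with invariant factors (1,1,1,1,1).

The boundary map ∂_2: C_2 → C_1 maps a triangle to the signed sum of its edges. For instance
  ∂[v_1,v_2,v_3] = [v_2,v_3] − [v_1,v_3] + [v_1,v_2],
  ∂[v_0,v_2,v_5] = [v_2,v_5] − [v_0,v_5] + [v_0,v_2].
This gives a 12×8 integer matrix of rank 7; reducing to Smith normal form yields diagonal entries (1,1,1,1,1,1,1).

Now H_k = ker ∂_k / im ∂_{k+1}, so:

  H_0: rank C_0 − rank ∂_1 = 6 − 5 = 1, and the invariant factors of ∂_1 are all 1, so H_0 = Z.
  H_1: rank ker ∂_1 − rank ∂_2 = (12 − 5) − 7 = 0, and the invariant factors of ∂_2 are all 1, so H_1 = 0.
  H_2: rank ker ∂_2 − rank ∂_3 = (8 − 7) − 0 = 1, and there is no ∂_3, so H_2 = Z.

As a check, the Euler characteristic is 6 − 12 + 8 = 2, which agrees with 1 − 0 + 1 = 2.
(K is a triangulation of the 2-sphere S^2.)

H_0 ≅ Z,  H_1 = 0,  H_2 ≅ Z.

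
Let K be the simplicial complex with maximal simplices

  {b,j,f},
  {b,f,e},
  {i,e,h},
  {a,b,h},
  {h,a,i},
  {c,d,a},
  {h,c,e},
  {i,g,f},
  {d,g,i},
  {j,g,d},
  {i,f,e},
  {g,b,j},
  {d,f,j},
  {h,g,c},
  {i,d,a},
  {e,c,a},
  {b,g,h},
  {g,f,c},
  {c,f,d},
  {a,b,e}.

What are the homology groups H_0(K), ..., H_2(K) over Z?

H_0 = Z,  H_1 = Z ⊕ Z/2,  H_2 = 0.

Order the vertices as a < b < c < d < e < f < g < h < i < j. Listing each simplex with vertices in this order, K has dimension 2 with simplices:

  0-simplices (10): a, b, c, d, e, f, g, h, i, j
  1-simplices (30): ab, ac, ad, ae, ah, ai, be, bf, bg, bh, bj, cd, ce, cf, cg, ch, df, dg, di, dj, ef, eh, ei, fg, fi, fj, gh, gi, gj, hi
  2-simplices (20): abe, abh, acd, ace, adi, ahi, bef, bfj, bgh, bgj, cdf, ceh, cfg, cgh, dfj, dgi, dgj, efi, ehi, fgi

Hence C_0 ≅ Z^10, C_1 ≅ Z^30, C_2 ≅ Z^20.

The boundary map ∂_1: C_1 → C_0 sends each edge [p,q] (with p < q) to q − p.
The resulting 10×30 matrix has rank 9, and its Smith normal form has invariant factors (1,1,1,1,1,1,1,1,1).

The boundary map ∂_2: C_2 → C_1 sends each 2-simplex [p,q,r] to [q,r] − [p,r] + [p,q]. For instance
  ∂dgj = gj − dj + dg,
  ∂acd = cd − ad + ac.
As a 30×20 matrix over Z this has rank 20, with invariant factors (1,1,1,1,1,1,1,1,1,1,1,1,1,1,1,1,1,1,1,2).

Reading off H_k = ker ∂_k / im ∂_{k+1}:

  H_0: rank C_0 − rank ∂_1 = 10 − 9 = 1, and the invariant factors of ∂_1 are all 1, so H_0 ≅ Z.
  H_1: rank ker ∂_1 − rank ∂_2 = (30 − 9) − 20 = 1, and ∂_2 has invariant factor 2 > 1, so H_1 ≅ Z ⊕ Z/2.
  H_2: rank ker ∂_2 − rank ∂_3 = (20 − 20) − 0 = 0, and there is no ∂_3, so H_2 ≅ 0.

(K is a triangulation of the Klein bottle.)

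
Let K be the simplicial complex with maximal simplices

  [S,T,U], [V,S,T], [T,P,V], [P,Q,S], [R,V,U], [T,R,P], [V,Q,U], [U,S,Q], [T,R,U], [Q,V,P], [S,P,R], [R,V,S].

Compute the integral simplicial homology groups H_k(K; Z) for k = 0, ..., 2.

H_0 = Z,  H_1 = Z/2,  H_2 = 0.

Take the total order P < Q < R < S < T < U < V on the vertex set. Then K (dimension 2) consists of the simplices:

  0-simplices (7): P, Q, R, S, T, U, V
  1-simplices (18): PQ, PR, PS, PT, PV, QS, QU, QV, RS, RT, RU, RV, ST, SU, SV, TU, TV, UV
  2-simplices (12): PQS, PQV, PRS, PRT, PTV, QSU, QUV, RSV, RTU, RUV, STU, STV

giving chain groups C_0 ≅ Z^7, C_1 ≅ Z^18, C_2 ≅ Z^12.

The boundary map ∂_1: C_1 → C_0 maps an edge to its endpoints' difference, ∂[p,q] = q − p.
This gives a 7×18 integer matrix of rank 6; reducing to Smith normal form yields diagonal entries (1,1,1,1,1,1).

The boundary map ∂_2: C_2 → C_1 sends each 2-simplex [p,q,r] to [q,r] − [p,r] + [p,q]. For instance
  ∂STV = TV − SV + ST,
  ∂PQS = QS − PS + PQ.
This gives a 18×12 integer matrix of rank 12; reducing to Smith normal form yields diagonal entries (1,1,1,1,1,1,1,1,1,1,1,2).

Reading off H_k = ker ∂_k / im ∂_{k+1}:

  H_0: rank C_0 − rank ∂_1 = 7 − 6 = 1, and the invariant factors of ∂_1 are all 1, so H_0 = Z.
  H_1: rank ker ∂_1 − rank ∂_2 = (18 − 6) − 12 = 0, and ∂_2 has invariant factor 2 > 1, so H_1 = Z/2.
  H_2: rank ker ∂_2 − rank ∂_3 = (12 − 12) − 0 = 0, and there is no ∂_3, so H_2 = 0.

(K is a triangulation of the real projective plane RP^2.)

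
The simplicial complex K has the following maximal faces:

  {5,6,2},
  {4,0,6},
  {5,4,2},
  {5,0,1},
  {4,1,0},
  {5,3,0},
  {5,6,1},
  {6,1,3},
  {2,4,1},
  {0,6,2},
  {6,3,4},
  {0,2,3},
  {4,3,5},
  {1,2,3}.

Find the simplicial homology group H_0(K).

Order the vertices as 0 < 1 < 2 < 3 < 4 < 5 < 6. Listing each simplex with vertices in this order, K has dimension 2 with simplices:

  0-simplices (7): [0], [1], [2], [3], [4], [5], [6]
  1-simplices (21): [0,1], [0,2], [0,3], [0,4], [0,5], [0,6], [1,2], [1,3], [1,4], [1,5], [1,6], [2,3], [2,4], [2,5], [2,6], [3,4], [3,5], [3,6], [4,5], [4,6], [5,6]
  2-simplices (14): [0,1,4], [0,1,5], [0,2,3], [0,2,6], [0,3,5], [0,4,6], [1,2,3], [1,2,4], [1,3,6], [1,5,6], [2,4,5], [2,5,6], [3,4,5], [3,4,6]

so the chain groups are C_0 ≅ Z^7, C_1 ≅ Z^21, C_2 ≅ Z^14.

The boundary map ∂_1: C_1 → C_0 is given by ∂[p,q] = [q] − [p]. For instance
  ∂[1,6] = [6] − [1].
The resulting 7×21 matrix has rank 6, and its Smith normal form has invariant factors (1,1,1,1,1,1).

The boundary map ∂_2: C_2 → C_1 acts by ∂[p,q,r] = [q,r] − [p,r] + [p,q]. For instance
  ∂[0,4,6] = [4,6] − [0,6] + [0,4],
  ∂[2,5,6] = [5,6] − [2,6] + [2,5].
This gives a 21×14 integer matrix of rank 13; reducing to Smith normal form yields diagonal entries (1,1,1,1,1,1,1,1,1,1,1,1,1).

Computing H_k = (kernel of ∂_k) / (image of ∂_{k+1}):

  H_0: rank C_0 − rank ∂_1 = 7 − 6 = 1, and the invariant factors of ∂_1 are all 1, so H_0 = Z.

H_0 = Z.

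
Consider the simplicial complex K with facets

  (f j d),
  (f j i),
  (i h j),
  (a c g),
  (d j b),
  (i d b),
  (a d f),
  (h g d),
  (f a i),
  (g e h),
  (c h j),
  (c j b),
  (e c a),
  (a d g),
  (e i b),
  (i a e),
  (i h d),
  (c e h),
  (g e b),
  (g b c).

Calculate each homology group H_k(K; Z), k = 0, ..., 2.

K has 10 vertices, 30 edges, 20 triangles.
rank ∂_0 = 0, rank ∂_1 = 9 ⇒ b_0 = 10 − 0 − 9 = 1; all invariant factors of ∂_1 are 1 so no torsion. So H_0 = Z.
rank ∂_1 = 9, rank ∂_2 = 20 ⇒ b_1 = 30 − 9 − 20 = 1; ∂_2 has invariant factor(s) [2] giving torsion. So H_1 = Z ⊕ Z/2.
rank ∂_2 = 20, rank ∂_3 = 0 ⇒ b_2 = 20 − 20 − 0 = 0. So H_2 = 0.

H_0 = Z,  H_1 = Z ⊕ Z/2,  H_2 = 0.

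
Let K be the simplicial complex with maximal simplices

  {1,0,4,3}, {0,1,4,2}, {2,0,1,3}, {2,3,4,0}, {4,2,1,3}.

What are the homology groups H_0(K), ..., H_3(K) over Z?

H_0 ≅ Z,  H_1 = 0,  H_2 = 0,  H_3 ≅ Z.

K has 5 vertices, 10 edges, 10 triangles, 5 3-simplices.
rank ∂_0 = 0, rank ∂_1 = 4 ⇒ b_0 = 5 − 0 − 4 = 1; all invariant factors of ∂_1 are 1 so no torsion. So H_0 = Z.
rank ∂_1 = 4, rank ∂_2 = 6 ⇒ b_1 = 10 − 4 − 6 = 0; all invariant factors of ∂_2 are 1 so no torsion. So H_1 = 0.
rank ∂_2 = 6, rank ∂_3 = 4 ⇒ b_2 = 10 − 6 − 4 = 0; all invariant factors of ∂_3 are 1 so no torsion. So H_2 = 0.
rank ∂_3 = 4, rank ∂_4 = 0 ⇒ b_3 = 5 − 4 − 0 = 1. So H_3 = Z.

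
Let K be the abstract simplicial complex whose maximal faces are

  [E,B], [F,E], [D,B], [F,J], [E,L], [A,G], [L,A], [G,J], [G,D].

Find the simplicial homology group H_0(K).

H_0 ≅ Z.

Take the total order A < B < D < E < F < G < J < L on the vertex set. Then K (dimension 1) consists of the simplices:

  0-simplices (8): A, B, D, E, F, G, J, L
  1-simplices (9): AG, AL, BD, BE, DG, EF, EL, FJ, GJ

giving chain groups C_0 ≅ Z^8, C_1 ≅ Z^9.

The boundary map ∂_1: C_1 → C_0 sends each edge [p,q] (with p < q) to q − p.
This gives a 8×9 integer matrix of rank 7; reducing to Smith normal form yields diagonal entries (1,1,1,1,1,1,1).

Now H_k = ker ∂_k / im ∂_{k+1}, so:

  H_0: rank C_0 − rank ∂_1 = 8 − 7 = 1, and the invariant factors of ∂_1 are all 1, so H_0 = Z.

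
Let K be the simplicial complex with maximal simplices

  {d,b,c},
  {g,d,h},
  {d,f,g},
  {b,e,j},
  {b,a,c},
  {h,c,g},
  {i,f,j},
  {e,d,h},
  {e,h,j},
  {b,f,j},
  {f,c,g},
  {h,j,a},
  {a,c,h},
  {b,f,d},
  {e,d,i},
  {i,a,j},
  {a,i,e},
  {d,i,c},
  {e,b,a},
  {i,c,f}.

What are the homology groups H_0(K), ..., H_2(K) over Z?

Fix the vertex order a < b < c < d < e < f < g < h < i < j and write every simplex with vertices in increasing order. Then dim K = 2 and the simplices of K are:

  0-simplices (10): a, b, c, d, e, f, g, h, i, j
  1-simplices (30): ab, ac, ae, ah, ai, aj, bc, bd, be, bf, bj, cd, cf, cg, ch, ci, de, df, dg, dh, di, eh, ei, ej, fg, fi, fj, gh, hj, ij
  2-simplices (20): abc, abe, ach, aei, ahj, aij, bcd, bdf, bej, bfj, cdi, cfg, cfi, cgh, deh, dei, dfg, dgh, ehj, fij

Hence C_0 ≅ Z^10, C_1 ≅ Z^30, C_2 ≅ Z^20.

Boundary ∂_1: C_1 → C_0 is given by ∂[p,q] = [q] − [p]. For instance
  ∂ej = j − e.
The resulting 10×30 matrix has rank 9, and its Smith normal form has invariant factors (1,1,1,1,1,1,1,1,1).

Boundary ∂_2: C_2 → C_1 sends each 2-simplex [p,q,r] to [q,r] − [p,r] + [p,q]. For instance
  ∂dgh = gh − dh + dg,
  ∂ahj = hj − aj + ah.
The resulting 30×20 matrix has rank 20, and its Smith normal form has invariant factors (1,1,1,1,1,1,1,1,1,1,1,1,1,1,1,1,1,1,1,2).

Now H_k = ker ∂_k / im ∂_{k+1}, so:

  H_0: rank C_0 − rank ∂_1 = 10 − 9 = 1, and the invariant factors of ∂_1 are all 1, so H_0 ≅ Z.
  H_1: rank ker ∂_1 − rank ∂_2 = (30 − 9) − 20 = 1, and ∂_2 has invariant factor 2 > 1, so H_1 ≅ Z ⊕ Z/2.
  H_2: rank ker ∂_2 − rank ∂_3 = (20 − 20) − 0 = 0, and there is no ∂_3, so H_2 ≅ 0.

As a check, the Euler characteristic is 10 − 30 + 20 = 0, which agrees with 1 − 1 + 0 = 0.

H_0 = Z,  H_1 = Z ⊕ Z/2,  H_2 = 0.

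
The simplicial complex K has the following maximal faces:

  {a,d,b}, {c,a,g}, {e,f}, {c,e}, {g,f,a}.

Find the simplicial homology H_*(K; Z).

H_0 ≅ Z,  H_1 ≅ Z,  H_2 = 0.

We work with the vertex ordering a < b < c < d < e < f < g. The simplices of K, each written with vertices in increasing order, are:

  0-simplices (7): a, b, c, d, e, f, g
  1-simplices (10): ab, ac, ad, af, ag, bd, ce, cg, ef, fg
  2-simplices (3): abd, acg, afg

so the chain groups are C_0 ≅ Z^7, C_1 ≅ Z^10, C_2 ≅ Z^3.

The boundary map ∂_1: C_1 → C_0 maps an edge to its endpoints' difference, ∂[p,q] = q − p.
The resulting 7×10 matrix has rank 6, and its Smith normal form has invariant factors (1,1,1,1,1,1).

Boundary ∂_2: C_2 → C_1 sends each 2-simplex [p,q,r] to [q,r] − [p,r] + [p,q]. For instance
  ∂acg = cg − ag + ac,
  ∂abd = bd − ad + ab.
The resulting 10×3 matrix has rank 3, and its Smith normal form has invariant factors (1,1,1).

From H_k ≅ ker(∂_k) / im(∂_{k+1}) we obtain:

  H_0: rank C_0 − rank ∂_1 = 7 − 6 = 1, and the invariant factors of ∂_1 are all 1, so H_0 ≅ Z.
  H_1: rank ker ∂_1 − rank ∂_2 = (10 − 6) − 3 = 1, and the invariant factors of ∂_2 are all 1, so H_1 ≅ Z.
  H_2: rank ker ∂_2 − rank ∂_3 = (3 − 3) − 0 = 0, and there is no ∂_3, so H_2 ≅ 0.

As a check, the Euler characteristic is 7 − 10 + 3 = 0, which agrees with 1 − 1 + 0 = 0.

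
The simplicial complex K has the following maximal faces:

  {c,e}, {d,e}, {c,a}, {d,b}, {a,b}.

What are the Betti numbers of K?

Fix the vertex order a < b < c < d < e and write every simplex with vertices in increasing order. Then dim K = 1 and the simplices of K are:

  0-simplices (5): a, b, c, d, e
  1-simplices (5): ab, ac, bd, ce, de

Hence C_0 ≅ Z^5, C_1 ≅ Z^5.

The boundary map ∂_1: C_1 → C_0 sends each edge [p,q] (with p < q) to q − p.
This gives a 5×5 integer matrix of rank 4; reducing to Smith normal form yields diagonal entries (1,1,1,1).

From H_k ≅ ker(∂_k) / im(∂_{k+1}) we obtain:

  H_0: rank C_0 − rank ∂_1 = 5 − 4 = 1, and the invariant factors of ∂_1 are all 1, so H_0 = Z.
  H_1: rank ker ∂_1 − rank ∂_2 = (5 − 4) − 0 = 1, and there is no ∂_2, so H_1 = Z.

As a check, the Euler characteristic is 5 − 5 = 0, which agrees with 1 − 1 = 0.

Hence the Betti numbers are b_0 = 1, b_1 = 1.

b_0 = 1, b_1 = 1.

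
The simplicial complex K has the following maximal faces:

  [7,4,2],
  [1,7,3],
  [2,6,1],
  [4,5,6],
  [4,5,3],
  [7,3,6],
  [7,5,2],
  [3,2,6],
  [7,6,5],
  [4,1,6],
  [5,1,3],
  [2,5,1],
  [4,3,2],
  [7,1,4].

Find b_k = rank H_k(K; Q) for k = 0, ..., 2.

We work with the vertex ordering 1 < 2 < 3 < 4 < 5 < 6 < 7. The simplices of K, each written with vertices in increasing order, are:

  0-simplices (7): [1], [2], [3], [4], [5], [6], [7]
  1-simplices (21): [1,2], [1,3], [1,4], [1,5], [1,6], [1,7], [2,3], [2,4], [2,5], [2,6], [2,7], [3,4], [3,5], [3,6], [3,7], [4,5], [4,6], [4,7], [5,6], [5,7], [6,7]
  2-simplices (14): [1,2,5], [1,2,6], [1,3,5], [1,3,7], [1,4,6], [1,4,7], [2,3,4], [2,3,6], [2,4,7], [2,5,7], [3,4,5], [3,6,7], [4,5,6], [5,6,7]

Hence C_0 ≅ Z^7, C_1 ≅ Z^21, C_2 ≅ Z^14.

The boundary map ∂_1: C_1 → C_0 is given by ∂[p,q] = [q] − [p].
This gives a 7×21 integer matrix of rank 6; reducing to Smith normal form yields diagonal entries (1,1,1,1,1,1).

∂_2: C_2 → C_1 maps a triangle to the signed sum of its edges. For instance
  ∂[5,6,7] = [6,7] − [5,7] + [5,6],
  ∂[2,3,6] = [3,6] − [2,6] + [2,3].
This gives a 21×14 integer matrix of rank 13; reducing to Smith normal form yields diagonal entries (1,1,1,1,1,1,1,1,1,1,1,1,1).

From H_k ≅ ker(∂_k) / im(∂_{k+1}) we obtain:

  H_0: rank C_0 − rank ∂_1 = 7 − 6 = 1, and the invariant factors of ∂_1 are all 1, so H_0 = Z.
  H_1: rank ker ∂_1 − rank ∂_2 = (21 − 6) − 13 = 2, and the invariant factors of ∂_2 are all 1, so H_1 = Z^2.
  H_2: rank ker ∂_2 − rank ∂_3 = (14 − 13) − 0 = 1, and there is no ∂_3, so H_2 = Z.

(K is a triangulation of the torus T^2.)

Hence the Betti numbers are b_0 = 1, b_1 = 2, b_2 = 1.

b_0 = 1, b_1 = 2, b_2 = 1.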